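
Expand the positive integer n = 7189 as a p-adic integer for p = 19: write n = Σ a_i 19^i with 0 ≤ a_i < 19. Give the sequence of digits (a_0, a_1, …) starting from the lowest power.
(a_0, a_1, …) = (7, 17, 0, 1)

Repeated division by 19 gives the digits low-to-high: 7189 = 7 + 17·19^1 + 1·19^3. Digit sequence: (7, 17, 0, 1).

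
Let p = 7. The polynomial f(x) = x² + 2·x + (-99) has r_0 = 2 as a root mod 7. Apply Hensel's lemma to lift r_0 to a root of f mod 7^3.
r_2 = 9 (mod 343)

Hensel: r_{i+1} = r_i − f(r_i)·(f′(r_i))^{-1} mod 7^{i+2}, f′(x) = 2x + 2. Iterate:
  r_0 = 2 (mod 7)
  r_1 = 9 (mod 49)
  r_2 = 9 (mod 343)
Final: r = 9 satisfies f(r) ≡ 0 mod 7^3.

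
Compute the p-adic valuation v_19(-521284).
v_19(-521284) = 4

v_19(n) is the largest exponent k such that 19^k divides n. Factor out: -521284 = -19^4 · 4. (Sign doesn't affect v_p.) So v_19(-521284) = 4.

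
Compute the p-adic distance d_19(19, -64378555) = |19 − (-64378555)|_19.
d_19(19, -64378555) = 1/2476099

Step 1 — x − y = 19 − (-64378555) = 64378574. Step 2 — v_19(64378574) = 5 (factor: 64378574 = (19^5 · 26); the sign does not affect v_p). Step 3 — |x − y|_19 = 19^{-5} = 1/2476099.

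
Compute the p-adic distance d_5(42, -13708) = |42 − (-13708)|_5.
d_5(42, -13708) = 1/625

Step 1 — x − y = 42 − (-13708) = 13750. Step 2 — v_5(13750) = 4 (factor: 13750 = (5^4 · 22); the sign does not affect v_p). Step 3 — |x − y|_5 = 5^{-4} = 1/625.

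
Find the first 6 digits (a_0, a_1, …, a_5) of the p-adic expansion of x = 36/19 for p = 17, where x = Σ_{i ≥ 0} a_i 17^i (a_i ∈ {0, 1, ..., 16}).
(a_0, …, a_5) = (1, 9, 12, 10, 11, 2)

v_17(36/19) = 0 (numerator and denominator both coprime to 17), so x ∈ ℤ_17^×. Compute digits iteratively via a_i = x_i mod 17, x_{i+1} = (x_i − a_i)/17, with x_0 = x:
  x_0 = 36/19;  a_0 = 1;  x_1 = (x_0 − 1)/17 = 1/19
  x_1 = 1/19;  a_1 = 9;  x_2 = (x_1 − 9)/17 = -10/19
  x_2 = -10/19;  a_2 = 12;  x_3 = (x_2 − 12)/17 = -14/19
  x_3 = -14/19;  a_3 = 10;  x_4 = (x_3 − 10)/17 = -12/19
  x_4 = -12/19;  a_4 = 11;  x_5 = (x_4 − 11)/17 = -13/19
  x_5 = -13/19;  a_5 = 2;  x_6 = (x_5 − 2)/17 = -3/19
Digits: (1, 9, 12, 10, 11, 2).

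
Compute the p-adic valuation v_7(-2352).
v_7(-2352) = 2

v_7(n) is the largest exponent k such that 7^k divides n. Factor out: -2352 = -7^2 · 48. (Sign doesn't affect v_p.) So v_7(-2352) = 2.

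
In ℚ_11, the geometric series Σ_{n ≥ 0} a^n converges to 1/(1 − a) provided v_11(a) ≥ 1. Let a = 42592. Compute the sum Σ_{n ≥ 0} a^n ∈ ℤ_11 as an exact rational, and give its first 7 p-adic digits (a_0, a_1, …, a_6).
Σ a^n = 1/(1 − a) = -1/42591;  first 7 digits = (1, 0, 0, 10, 2, 0, 1)

v_11(a) = 3 ≥ 1, so the series converges in ℤ_11 to 1/(1 − a) = 1/(1 − 42592) = -1/42591. Expand this rational in ℤ_11: compute digits iteratively via d_i = x_i mod 11, x_{i+1} = (x_i − d_i)/11. The first 7 digits are (1, 0, 0, 10, 2, 0, 1).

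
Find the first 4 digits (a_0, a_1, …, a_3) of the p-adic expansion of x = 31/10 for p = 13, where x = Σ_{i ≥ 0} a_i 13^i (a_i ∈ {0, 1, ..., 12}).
(a_0, …, a_3) = (7, 1, 9, 11)

v_13(31/10) = 0 (numerator and denominator both coprime to 13), so x ∈ ℤ_13^×. Compute digits iteratively via a_i = x_i mod 13, x_{i+1} = (x_i − a_i)/13, with x_0 = x:
  x_0 = 31/10;  a_0 = 7;  x_1 = (x_0 − 7)/13 = -3/10
  x_1 = -3/10;  a_1 = 1;  x_2 = (x_1 − 1)/13 = -1/10
  x_2 = -1/10;  a_2 = 9;  x_3 = (x_2 − 9)/13 = -7/10
  x_3 = -7/10;  a_3 = 11;  x_4 = (x_3 − 11)/13 = -9/10
Digits: (7, 1, 9, 11).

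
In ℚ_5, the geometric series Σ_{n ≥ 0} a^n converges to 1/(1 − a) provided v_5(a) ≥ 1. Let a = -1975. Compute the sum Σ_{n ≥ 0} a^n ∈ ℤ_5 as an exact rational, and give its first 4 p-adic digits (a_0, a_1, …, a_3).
Σ a^n = 1/(1 − a) = 1/1976;  first 4 digits = (1, 0, 1, 4)

v_5(a) = 2 ≥ 1, so the series converges in ℤ_5 to 1/(1 − a) = 1/(1 − (-1975)) = 1/1976. Expand this rational in ℤ_5: compute digits iteratively via d_i = x_i mod 5, x_{i+1} = (x_i − d_i)/5. The first 4 digits are (1, 0, 1, 4).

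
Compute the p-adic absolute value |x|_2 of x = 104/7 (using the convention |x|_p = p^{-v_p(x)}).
|104/7|_2 = 1/8

Step 1 — compute v_2(x) by factoring powers of 2 out of the numerator and denominator: v_2(104/7) = 3. Step 2 — apply |x|_p = p^{-v_p(x)} = 2^{-3} = 1/8.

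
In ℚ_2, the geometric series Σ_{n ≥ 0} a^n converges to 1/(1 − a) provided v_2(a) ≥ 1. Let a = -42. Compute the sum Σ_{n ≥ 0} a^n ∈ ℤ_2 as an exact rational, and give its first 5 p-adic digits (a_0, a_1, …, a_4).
Σ a^n = 1/(1 − a) = 1/43;  first 5 digits = (1, 1, 0, 0, 0)

v_2(a) = 1 ≥ 1, so the series converges in ℤ_2 to 1/(1 − a) = 1/(1 − (-42)) = 1/43. Expand this rational in ℤ_2: compute digits iteratively via d_i = x_i mod 2, x_{i+1} = (x_i − d_i)/2. The first 5 digits are (1, 1, 0, 0, 0).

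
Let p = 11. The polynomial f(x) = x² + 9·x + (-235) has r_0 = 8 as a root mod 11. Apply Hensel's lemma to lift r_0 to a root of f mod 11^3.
r_2 = 767 (mod 1331)

Hensel: r_{i+1} = r_i − f(r_i)·(f′(r_i))^{-1} mod 11^{i+2}, f′(x) = 2x + 9. Iterate:
  r_0 = 8 (mod 11)
  r_1 = 41 (mod 121)
  r_2 = 767 (mod 1331)
Final: r = 767 satisfies f(r) ≡ 0 mod 11^3.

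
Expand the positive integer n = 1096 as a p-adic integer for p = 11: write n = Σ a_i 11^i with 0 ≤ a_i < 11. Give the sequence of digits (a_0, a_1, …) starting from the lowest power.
(a_0, a_1, …) = (7, 0, 9)

Repeated division by 11 gives the digits low-to-high: 1096 = 7 + 9·11^2. Digit sequence: (7, 0, 9).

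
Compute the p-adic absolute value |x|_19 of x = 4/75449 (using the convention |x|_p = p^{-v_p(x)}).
|4/75449|_19 = 6859

Step 1 — compute v_19(x) by factoring powers of 19 out of the numerator and denominator: v_19(4/75449) = -3. Step 2 — apply |x|_p = p^{-v_p(x)} = 19^{3} = 6859.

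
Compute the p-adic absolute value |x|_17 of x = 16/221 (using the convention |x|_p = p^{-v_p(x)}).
|16/221|_17 = 17

Step 1 — compute v_17(x) by factoring powers of 17 out of the numerator and denominator: v_17(16/221) = -1. Step 2 — apply |x|_p = p^{-v_p(x)} = 17^{1} = 17.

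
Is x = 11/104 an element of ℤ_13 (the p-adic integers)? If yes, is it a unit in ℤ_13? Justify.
x ∉ ℤ_13 (v_13(x) = -1 < 0)

ℤ_13 = {x ∈ ℚ_13 : v_13(x) ≥ 0} and ℤ_13^× = {x ∈ ℤ_13 : v_13(x) = 0}. Here v_13(11/104) = v_13(num) − v_13(den) = -1; compare against these criteria.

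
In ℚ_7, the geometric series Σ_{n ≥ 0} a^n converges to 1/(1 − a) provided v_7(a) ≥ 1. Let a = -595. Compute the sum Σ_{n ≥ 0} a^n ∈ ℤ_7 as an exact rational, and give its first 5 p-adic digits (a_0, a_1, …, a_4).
Σ a^n = 1/(1 − a) = 1/596;  first 5 digits = (1, 6, 2, 0, 0)

v_7(a) = 1 ≥ 1, so the series converges in ℤ_7 to 1/(1 − a) = 1/(1 − (-595)) = 1/596. Expand this rational in ℤ_7: compute digits iteratively via d_i = x_i mod 7, x_{i+1} = (x_i − d_i)/7. The first 5 digits are (1, 6, 2, 0, 0).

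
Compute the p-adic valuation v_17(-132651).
v_17(-132651) = 3

v_17(n) is the largest exponent k such that 17^k divides n. Factor out: -132651 = -17^3 · 27. (Sign doesn't affect v_p.) So v_17(-132651) = 3.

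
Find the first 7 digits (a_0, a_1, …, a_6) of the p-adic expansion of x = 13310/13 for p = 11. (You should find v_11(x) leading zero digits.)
(a_0, …, a_6) = (0, 0, 0, 5, 3, 9, 0)

v_11(13310/13) = 3, so a_0 = ... = a_2 = 0. Factor out: x = 11^3 · u with u = 10/13 a unit in ℤ_11. Expand u iteratively via a_{v+i} = u_i mod 11, u_{i+1} = (u_i − a_{v+i})/11:
  u_0 = 10/13;  a_3 = 5;  u_1 = (u_0 − 5)/11 = -5/13
  u_1 = -5/13;  a_4 = 3;  u_2 = (u_1 − 3)/11 = -4/13
  u_2 = -4/13;  a_5 = 9;  u_3 = (u_2 − 9)/11 = -11/13
  u_3 = -11/13;  a_6 = 0;  u_4 = (u_3 − 0)/11 = -1/13
Digits: (0, 0, 0, 5, 3, 9, 0).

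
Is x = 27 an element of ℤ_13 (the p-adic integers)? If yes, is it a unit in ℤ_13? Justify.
x ∈ ℤ_13^× (unit); v_13(x) = 0

ℤ_13 = {x ∈ ℚ_13 : v_13(x) ≥ 0} and ℤ_13^× = {x ∈ ℤ_13 : v_13(x) = 0}. Here v_13(27) = v_13(num) − v_13(den) = 0; compare against these criteria.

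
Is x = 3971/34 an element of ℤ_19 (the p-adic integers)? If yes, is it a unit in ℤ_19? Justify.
x ∈ ℤ_19 but not a unit; v_19(x) = 2 > 0

ℤ_19 = {x ∈ ℚ_19 : v_19(x) ≥ 0} and ℤ_19^× = {x ∈ ℤ_19 : v_19(x) = 0}. Here v_19(3971/34) = v_19(num) − v_19(den) = 2; compare against these criteria.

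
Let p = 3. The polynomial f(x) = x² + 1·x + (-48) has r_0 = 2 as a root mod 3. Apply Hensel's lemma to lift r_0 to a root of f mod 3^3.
r_2 = 14 (mod 27)

Hensel: r_{i+1} = r_i − f(r_i)·(f′(r_i))^{-1} mod 3^{i+2}, f′(x) = 2x + 1. Iterate:
  r_0 = 2 (mod 3)
  r_1 = 5 (mod 9)
  r_2 = 14 (mod 27)
Final: r = 14 satisfies f(r) ≡ 0 mod 3^3.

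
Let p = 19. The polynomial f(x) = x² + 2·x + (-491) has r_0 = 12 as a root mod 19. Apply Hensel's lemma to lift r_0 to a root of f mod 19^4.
r_3 = 100674 (mod 130321)

Hensel: r_{i+1} = r_i − f(r_i)·(f′(r_i))^{-1} mod 19^{i+2}, f′(x) = 2x + 2. Iterate:
  r_0 = 12 (mod 19)
  r_1 = 316 (mod 361)
  r_2 = 4648 (mod 6859)
  r_3 = 100674 (mod 130321)
Final: r = 100674 satisfies f(r) ≡ 0 mod 19^4.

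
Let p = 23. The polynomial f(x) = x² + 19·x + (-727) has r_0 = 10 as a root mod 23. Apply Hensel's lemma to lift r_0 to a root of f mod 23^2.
r_1 = 401 (mod 529)

Hensel: r_{i+1} = r_i − f(r_i)·(f′(r_i))^{-1} mod 23^{i+2}, f′(x) = 2x + 19. Iterate:
  r_0 = 10 (mod 23)
  r_1 = 401 (mod 529)
Final: r = 401 satisfies f(r) ≡ 0 mod 23^2.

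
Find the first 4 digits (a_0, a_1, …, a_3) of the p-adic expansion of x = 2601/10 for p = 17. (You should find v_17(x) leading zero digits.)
(a_0, …, a_3) = (0, 0, 6, 15)

v_17(2601/10) = 2, so a_0 = ... = a_1 = 0. Factor out: x = 17^2 · u with u = 9/10 a unit in ℤ_17. Expand u iteratively via a_{v+i} = u_i mod 17, u_{i+1} = (u_i − a_{v+i})/17:
  u_0 = 9/10;  a_2 = 6;  u_1 = (u_0 − 6)/17 = -3/10
  u_1 = -3/10;  a_3 = 15;  u_2 = (u_1 − 15)/17 = -9/10
Digits: (0, 0, 6, 15).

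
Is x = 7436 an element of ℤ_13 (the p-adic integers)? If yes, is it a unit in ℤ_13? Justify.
x ∈ ℤ_13 but not a unit; v_13(x) = 2 > 0

ℤ_13 = {x ∈ ℚ_13 : v_13(x) ≥ 0} and ℤ_13^× = {x ∈ ℤ_13 : v_13(x) = 0}. Here v_13(7436) = v_13(num) − v_13(den) = 2; compare against these criteria.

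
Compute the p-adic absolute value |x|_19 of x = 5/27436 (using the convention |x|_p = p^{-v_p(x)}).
|5/27436|_19 = 6859

Step 1 — compute v_19(x) by factoring powers of 19 out of the numerator and denominator: v_19(5/27436) = -3. Step 2 — apply |x|_p = p^{-v_p(x)} = 19^{3} = 6859.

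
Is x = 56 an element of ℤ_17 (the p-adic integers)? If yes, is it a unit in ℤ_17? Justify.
x ∈ ℤ_17^× (unit); v_17(x) = 0

ℤ_17 = {x ∈ ℚ_17 : v_17(x) ≥ 0} and ℤ_17^× = {x ∈ ℤ_17 : v_17(x) = 0}. Here v_17(56) = v_17(num) − v_17(den) = 0; compare against these criteria.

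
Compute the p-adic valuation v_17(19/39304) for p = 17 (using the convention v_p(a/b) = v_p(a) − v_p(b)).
v_17(19/39304) = -3

Factor powers of 17 from the numerator and denominator of the reduced fraction: 19 = 17^0 · 19 and 39304 = 17^3 · 8. Apply v_p(a/b) = v_p(a) − v_p(b): v_17(19/39304) = 0 − 3 = -3.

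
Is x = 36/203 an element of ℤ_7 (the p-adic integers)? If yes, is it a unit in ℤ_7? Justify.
x ∉ ℤ_7 (v_7(x) = -1 < 0)

ℤ_7 = {x ∈ ℚ_7 : v_7(x) ≥ 0} and ℤ_7^× = {x ∈ ℤ_7 : v_7(x) = 0}. Here v_7(36/203) = v_7(num) − v_7(den) = -1; compare against these criteria.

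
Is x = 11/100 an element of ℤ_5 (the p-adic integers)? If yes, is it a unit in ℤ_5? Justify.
x ∉ ℤ_5 (v_5(x) = -2 < 0)

ℤ_5 = {x ∈ ℚ_5 : v_5(x) ≥ 0} and ℤ_5^× = {x ∈ ℤ_5 : v_5(x) = 0}. Here v_5(11/100) = v_5(num) − v_5(den) = -2; compare against these criteria.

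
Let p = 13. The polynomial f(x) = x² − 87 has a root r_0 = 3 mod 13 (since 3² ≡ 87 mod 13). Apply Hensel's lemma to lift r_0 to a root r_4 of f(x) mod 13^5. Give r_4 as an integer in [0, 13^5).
r_4 = 193690 (mod 371293)

Hensel's recurrence: r_{i+1} = r_i − f(r_i)·(f′(r_i))^{-1} mod 13^{i+2}, with f′(x) = 2x. Iterate:
  r_0 = 3 (mod 13)
  r_1 = 16 (mod 169)
  r_2 = 354 (mod 2197)
  r_3 = 22324 (mod 28561)
  r_4 = 193690 (mod 371293)
Final: r_4 = 193690, and one checks f(r_4) ≡ 0 mod 13^5.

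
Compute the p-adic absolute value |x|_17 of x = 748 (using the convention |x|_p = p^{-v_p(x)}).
|748|_17 = 1/17

Step 1 — compute v_17(x) by factoring powers of 17 out of the numerator and denominator: v_17(748) = 1. Step 2 — apply |x|_p = p^{-v_p(x)} = 17^{-1} = 1/17.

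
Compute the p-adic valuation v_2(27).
v_2(27) = 0

v_2(n) is the largest exponent k such that 2^k divides n. Factor out: 27 = 2^0 · 27. (Sign doesn't affect v_p.) So v_2(27) = 0.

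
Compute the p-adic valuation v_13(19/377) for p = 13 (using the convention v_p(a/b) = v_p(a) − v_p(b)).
v_13(19/377) = -1

Factor powers of 13 from the numerator and denominator of the reduced fraction: 19 = 13^0 · 19 and 377 = 13^1 · 29. Apply v_p(a/b) = v_p(a) − v_p(b): v_13(19/377) = 0 − 1 = -1.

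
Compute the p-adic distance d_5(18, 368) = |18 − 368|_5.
d_5(18, 368) = 1/25

Step 1 — x − y = 18 − 368 = -350. Step 2 — v_5(-350) = 2 (factor: -350 = −(5^2 · 14); the sign does not affect v_p). Step 3 — |x − y|_5 = 5^{-2} = 1/25.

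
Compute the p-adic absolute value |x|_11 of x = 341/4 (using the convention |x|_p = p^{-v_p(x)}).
|341/4|_11 = 1/11

Step 1 — compute v_11(x) by factoring powers of 11 out of the numerator and denominator: v_11(341/4) = 1. Step 2 — apply |x|_p = p^{-v_p(x)} = 11^{-1} = 1/11.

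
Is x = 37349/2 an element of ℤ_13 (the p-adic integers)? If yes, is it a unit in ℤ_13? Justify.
x ∈ ℤ_13 but not a unit; v_13(x) = 3 > 0

ℤ_13 = {x ∈ ℚ_13 : v_13(x) ≥ 0} and ℤ_13^× = {x ∈ ℤ_13 : v_13(x) = 0}. Here v_13(37349/2) = v_13(num) − v_13(den) = 3; compare against these criteria.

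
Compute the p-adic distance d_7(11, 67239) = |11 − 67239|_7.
d_7(11, 67239) = 1/16807

Step 1 — x − y = 11 − 67239 = -67228. Step 2 — v_7(-67228) = 5 (factor: -67228 = −(7^5 · 4); the sign does not affect v_p). Step 3 — |x − y|_7 = 7^{-5} = 1/16807.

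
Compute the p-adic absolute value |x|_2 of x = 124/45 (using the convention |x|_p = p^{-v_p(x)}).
|124/45|_2 = 1/4

Step 1 — compute v_2(x) by factoring powers of 2 out of the numerator and denominator: v_2(124/45) = 2. Step 2 — apply |x|_p = p^{-v_p(x)} = 2^{-2} = 1/4.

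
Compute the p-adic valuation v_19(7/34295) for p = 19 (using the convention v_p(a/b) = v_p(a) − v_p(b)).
v_19(7/34295) = -3

Factor powers of 19 from the numerator and denominator of the reduced fraction: 7 = 19^0 · 7 and 34295 = 19^3 · 5. Apply v_p(a/b) = v_p(a) − v_p(b): v_19(7/34295) = 0 − 3 = -3.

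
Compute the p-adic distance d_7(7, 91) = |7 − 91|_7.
d_7(7, 91) = 1/7

Step 1 — x − y = 7 − 91 = -84. Step 2 — v_7(-84) = 1 (factor: -84 = −(7^1 · 12); the sign does not affect v_p). Step 3 — |x − y|_7 = 7^{-1} = 1/7.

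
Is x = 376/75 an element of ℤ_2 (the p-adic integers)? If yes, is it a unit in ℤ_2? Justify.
x ∈ ℤ_2 but not a unit; v_2(x) = 3 > 0

ℤ_2 = {x ∈ ℚ_2 : v_2(x) ≥ 0} and ℤ_2^× = {x ∈ ℤ_2 : v_2(x) = 0}. Here v_2(376/75) = v_2(num) − v_2(den) = 3; compare against these criteria.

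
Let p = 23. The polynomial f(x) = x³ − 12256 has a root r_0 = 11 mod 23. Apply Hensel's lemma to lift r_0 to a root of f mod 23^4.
r_3 = 114206 (mod 279841)

Hensel: r_{i+1} = r_i − f(r_i)/f′(r_i) mod 23^{i+2}, where f′(x) = 3x². Iterate:
  r_0 = 11 (mod 23)
  r_1 = 471 (mod 529)
  r_2 = 4703 (mod 12167)
  r_3 = 114206 (mod 279841)
Final: r = 114206 with f(r) ≡ 0 mod 23^4.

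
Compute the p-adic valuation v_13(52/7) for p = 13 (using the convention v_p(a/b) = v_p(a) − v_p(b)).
v_13(52/7) = 1

Factor powers of 13 from the numerator and denominator of the reduced fraction: 52 = 13^1 · 4 and 7 = 13^0 · 7. Apply v_p(a/b) = v_p(a) − v_p(b): v_13(52/7) = 1 − 0 = 1.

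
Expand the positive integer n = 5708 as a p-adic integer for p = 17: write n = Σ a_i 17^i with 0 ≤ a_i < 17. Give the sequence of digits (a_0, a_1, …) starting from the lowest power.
(a_0, a_1, …) = (13, 12, 2, 1)

Repeated division by 17 gives the digits low-to-high: 5708 = 13 + 12·17^1 + 2·17^2 + 1·17^3. Digit sequence: (13, 12, 2, 1).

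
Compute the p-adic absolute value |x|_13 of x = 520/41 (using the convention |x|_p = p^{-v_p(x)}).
|520/41|_13 = 1/13

Step 1 — compute v_13(x) by factoring powers of 13 out of the numerator and denominator: v_13(520/41) = 1. Step 2 — apply |x|_p = p^{-v_p(x)} = 13^{-1} = 1/13.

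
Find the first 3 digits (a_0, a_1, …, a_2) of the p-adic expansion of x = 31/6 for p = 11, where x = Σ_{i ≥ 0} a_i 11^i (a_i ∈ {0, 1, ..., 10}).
(a_0, …, a_2) = (7, 9, 1)

v_11(31/6) = 0 (numerator and denominator both coprime to 11), so x ∈ ℤ_11^×. Compute digits iteratively via a_i = x_i mod 11, x_{i+1} = (x_i − a_i)/11, with x_0 = x:
  x_0 = 31/6;  a_0 = 7;  x_1 = (x_0 − 7)/11 = -1/6
  x_1 = -1/6;  a_1 = 9;  x_2 = (x_1 − 9)/11 = -5/6
  x_2 = -5/6;  a_2 = 1;  x_3 = (x_2 − 1)/11 = -1/6
Digits: (7, 9, 1).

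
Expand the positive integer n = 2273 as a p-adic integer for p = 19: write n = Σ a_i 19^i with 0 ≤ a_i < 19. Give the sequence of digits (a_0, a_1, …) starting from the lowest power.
(a_0, a_1, …) = (12, 5, 6)

Repeated division by 19 gives the digits low-to-high: 2273 = 12 + 5·19^1 + 6·19^2. Digit sequence: (12, 5, 6).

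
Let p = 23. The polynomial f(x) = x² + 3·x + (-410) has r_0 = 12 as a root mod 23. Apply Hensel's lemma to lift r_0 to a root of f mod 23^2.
r_1 = 334 (mod 529)

Hensel: r_{i+1} = r_i − f(r_i)·(f′(r_i))^{-1} mod 23^{i+2}, f′(x) = 2x + 3. Iterate:
  r_0 = 12 (mod 23)
  r_1 = 334 (mod 529)
Final: r = 334 satisfies f(r) ≡ 0 mod 23^2.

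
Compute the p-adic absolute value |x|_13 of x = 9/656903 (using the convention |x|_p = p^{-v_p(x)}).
|9/656903|_13 = 28561

Step 1 — compute v_13(x) by factoring powers of 13 out of the numerator and denominator: v_13(9/656903) = -4. Step 2 — apply |x|_p = p^{-v_p(x)} = 13^{4} = 28561.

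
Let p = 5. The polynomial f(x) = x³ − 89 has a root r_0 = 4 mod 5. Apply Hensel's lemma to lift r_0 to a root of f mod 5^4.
r_3 = 304 (mod 625)

Hensel: r_{i+1} = r_i − f(r_i)/f′(r_i) mod 5^{i+2}, where f′(x) = 3x². Iterate:
  r_0 = 4 (mod 5)
  r_1 = 4 (mod 25)
  r_2 = 54 (mod 125)
  r_3 = 304 (mod 625)
Final: r = 304 with f(r) ≡ 0 mod 5^4.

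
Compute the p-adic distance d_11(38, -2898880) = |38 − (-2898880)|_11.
d_11(38, -2898880) = 1/161051

Step 1 — x − y = 38 − (-2898880) = 2898918. Step 2 — v_11(2898918) = 5 (factor: 2898918 = (11^5 · 18); the sign does not affect v_p). Step 3 — |x − y|_11 = 11^{-5} = 1/161051.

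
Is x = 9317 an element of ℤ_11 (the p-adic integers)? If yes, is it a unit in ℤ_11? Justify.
x ∈ ℤ_11 but not a unit; v_11(x) = 3 > 0

ℤ_11 = {x ∈ ℚ_11 : v_11(x) ≥ 0} and ℤ_11^× = {x ∈ ℤ_11 : v_11(x) = 0}. Here v_11(9317) = v_11(num) − v_11(den) = 3; compare against these criteria.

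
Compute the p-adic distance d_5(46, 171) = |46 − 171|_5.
d_5(46, 171) = 1/125

Step 1 — x − y = 46 − 171 = -125. Step 2 — v_5(-125) = 3 (factor: -125 = −(5^3 · 1); the sign does not affect v_p). Step 3 — |x − y|_5 = 5^{-3} = 1/125.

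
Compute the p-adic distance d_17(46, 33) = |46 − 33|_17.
d_17(46, 33) = 1

Step 1 — x − y = 46 − 33 = 13. Step 2 — v_17(13) = 0 (factor: 13 = (17^0 · 13); the sign does not affect v_p). Step 3 — |x − y|_17 = 17^{0} = 1.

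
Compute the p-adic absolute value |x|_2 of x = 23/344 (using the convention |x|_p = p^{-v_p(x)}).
|23/344|_2 = 8

Step 1 — compute v_2(x) by factoring powers of 2 out of the numerator and denominator: v_2(23/344) = -3. Step 2 — apply |x|_p = p^{-v_p(x)} = 2^{3} = 8.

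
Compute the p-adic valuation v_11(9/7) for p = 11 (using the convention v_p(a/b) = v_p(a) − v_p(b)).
v_11(9/7) = 0

Factor powers of 11 from the numerator and denominator of the reduced fraction: 9 = 11^0 · 9 and 7 = 11^0 · 7. Apply v_p(a/b) = v_p(a) − v_p(b): v_11(9/7) = 0 − 0 = 0.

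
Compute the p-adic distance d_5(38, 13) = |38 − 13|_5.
d_5(38, 13) = 1/25

Step 1 — x − y = 38 − 13 = 25. Step 2 — v_5(25) = 2 (factor: 25 = (5^2 · 1); the sign does not affect v_p). Step 3 — |x − y|_5 = 5^{-2} = 1/25.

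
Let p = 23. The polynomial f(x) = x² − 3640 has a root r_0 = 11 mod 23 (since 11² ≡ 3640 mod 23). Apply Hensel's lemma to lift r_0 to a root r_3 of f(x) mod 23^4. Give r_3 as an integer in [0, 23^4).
r_3 = 46747 (mod 279841)

Hensel's recurrence: r_{i+1} = r_i − f(r_i)·(f′(r_i))^{-1} mod 23^{i+2}, with f′(x) = 2x. Iterate:
  r_0 = 11 (mod 23)
  r_1 = 195 (mod 529)
  r_2 = 10246 (mod 12167)
  r_3 = 46747 (mod 279841)
Final: r_3 = 46747, and one checks f(r_3) ≡ 0 mod 23^4.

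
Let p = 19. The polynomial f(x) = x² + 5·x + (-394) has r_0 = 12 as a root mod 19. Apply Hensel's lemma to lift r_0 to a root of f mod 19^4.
r_3 = 60318 (mod 130321)

Hensel: r_{i+1} = r_i − f(r_i)·(f′(r_i))^{-1} mod 19^{i+2}, f′(x) = 2x + 5. Iterate:
  r_0 = 12 (mod 19)
  r_1 = 31 (mod 361)
  r_2 = 5446 (mod 6859)
  r_3 = 60318 (mod 130321)
Final: r = 60318 satisfies f(r) ≡ 0 mod 19^4.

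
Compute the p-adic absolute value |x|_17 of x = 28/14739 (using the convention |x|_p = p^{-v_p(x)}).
|28/14739|_17 = 4913

Step 1 — compute v_17(x) by factoring powers of 17 out of the numerator and denominator: v_17(28/14739) = -3. Step 2 — apply |x|_p = p^{-v_p(x)} = 17^{3} = 4913.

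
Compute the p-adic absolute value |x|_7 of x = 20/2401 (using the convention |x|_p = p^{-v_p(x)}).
|20/2401|_7 = 2401

Step 1 — compute v_7(x) by factoring powers of 7 out of the numerator and denominator: v_7(20/2401) = -4. Step 2 — apply |x|_p = p^{-v_p(x)} = 7^{4} = 2401.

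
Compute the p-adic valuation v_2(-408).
v_2(-408) = 3

v_2(n) is the largest exponent k such that 2^k divides n. Factor out: -408 = -2^3 · 51. (Sign doesn't affect v_p.) So v_2(-408) = 3.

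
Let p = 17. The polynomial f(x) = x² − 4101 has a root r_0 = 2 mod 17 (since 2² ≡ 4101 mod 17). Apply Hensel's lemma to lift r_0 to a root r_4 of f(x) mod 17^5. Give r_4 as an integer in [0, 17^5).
r_4 = 411912 (mod 1419857)

Hensel's recurrence: r_{i+1} = r_i − f(r_i)·(f′(r_i))^{-1} mod 17^{i+2}, with f′(x) = 2x. Iterate:
  r_0 = 2 (mod 17)
  r_1 = 87 (mod 289)
  r_2 = 4133 (mod 4913)
  r_3 = 77828 (mod 83521)
  r_4 = 411912 (mod 1419857)
Final: r_4 = 411912, and one checks f(r_4) ≡ 0 mod 17^5.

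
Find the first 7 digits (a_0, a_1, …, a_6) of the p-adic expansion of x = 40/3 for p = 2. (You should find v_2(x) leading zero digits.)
(a_0, …, a_6) = (0, 0, 0, 1, 1, 1, 0)

v_2(40/3) = 3, so a_0 = ... = a_2 = 0. Factor out: x = 2^3 · u with u = 5/3 a unit in ℤ_2. Expand u iteratively via a_{v+i} = u_i mod 2, u_{i+1} = (u_i − a_{v+i})/2:
  u_0 = 5/3;  a_3 = 1;  u_1 = (u_0 − 1)/2 = 1/3
  u_1 = 1/3;  a_4 = 1;  u_2 = (u_1 − 1)/2 = -1/3
  u_2 = -1/3;  a_5 = 1;  u_3 = (u_2 − 1)/2 = -2/3
  u_3 = -2/3;  a_6 = 0;  u_4 = (u_3 − 0)/2 = -1/3
Digits: (0, 0, 0, 1, 1, 1, 0).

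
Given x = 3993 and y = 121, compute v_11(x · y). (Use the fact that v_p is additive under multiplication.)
v_11(483153) = 5

v_p(x) = 3 (factor: 3993 = 11^3 · 3); v_p(y) = 2 (factor: 121 = 11^2 · 1). Additivity: v_p(xy) = v_p(x) + v_p(y) = 3 + 2 = 5. (Direct check: xy = 483153 = 11^5 · (3).)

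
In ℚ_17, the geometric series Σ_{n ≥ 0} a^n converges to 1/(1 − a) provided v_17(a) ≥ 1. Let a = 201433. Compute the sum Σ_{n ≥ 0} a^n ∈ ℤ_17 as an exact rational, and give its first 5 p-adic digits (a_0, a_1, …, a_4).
Σ a^n = 1/(1 − a) = -1/201432;  first 5 digits = (1, 0, 0, 7, 2)

v_17(a) = 3 ≥ 1, so the series converges in ℤ_17 to 1/(1 − a) = 1/(1 − 201433) = -1/201432. Expand this rational in ℤ_17: compute digits iteratively via d_i = x_i mod 17, x_{i+1} = (x_i − d_i)/17. The first 5 digits are (1, 0, 0, 7, 2).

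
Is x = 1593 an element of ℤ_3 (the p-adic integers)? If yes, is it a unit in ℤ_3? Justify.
x ∈ ℤ_3 but not a unit; v_3(x) = 3 > 0

ℤ_3 = {x ∈ ℚ_3 : v_3(x) ≥ 0} and ℤ_3^× = {x ∈ ℤ_3 : v_3(x) = 0}. Here v_3(1593) = v_3(num) − v_3(den) = 3; compare against these criteria.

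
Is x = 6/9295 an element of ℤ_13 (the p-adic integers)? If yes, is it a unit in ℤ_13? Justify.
x ∉ ℤ_13 (v_13(x) = -2 < 0)

ℤ_13 = {x ∈ ℚ_13 : v_13(x) ≥ 0} and ℤ_13^× = {x ∈ ℤ_13 : v_13(x) = 0}. Here v_13(6/9295) = v_13(num) − v_13(den) = -2; compare against these criteria.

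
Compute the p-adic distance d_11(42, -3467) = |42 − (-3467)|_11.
d_11(42, -3467) = 1/121

Step 1 — x − y = 42 − (-3467) = 3509. Step 2 — v_11(3509) = 2 (factor: 3509 = (11^2 · 29); the sign does not affect v_p). Step 3 — |x − y|_11 = 11^{-2} = 1/121.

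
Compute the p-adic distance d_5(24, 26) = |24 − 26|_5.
d_5(24, 26) = 1

Step 1 — x − y = 24 − 26 = -2. Step 2 — v_5(-2) = 0 (factor: -2 = −(5^0 · 2); the sign does not affect v_p). Step 3 — |x − y|_5 = 5^{0} = 1.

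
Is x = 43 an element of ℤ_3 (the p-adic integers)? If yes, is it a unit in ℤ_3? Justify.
x ∈ ℤ_3^× (unit); v_3(x) = 0

ℤ_3 = {x ∈ ℚ_3 : v_3(x) ≥ 0} and ℤ_3^× = {x ∈ ℤ_3 : v_3(x) = 0}. Here v_3(43) = v_3(num) − v_3(den) = 0; compare against these criteria.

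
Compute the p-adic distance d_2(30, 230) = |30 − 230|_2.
d_2(30, 230) = 1/8

Step 1 — x − y = 30 − 230 = -200. Step 2 — v_2(-200) = 3 (factor: -200 = −(2^3 · 25); the sign does not affect v_p). Step 3 — |x − y|_2 = 2^{-3} = 1/8.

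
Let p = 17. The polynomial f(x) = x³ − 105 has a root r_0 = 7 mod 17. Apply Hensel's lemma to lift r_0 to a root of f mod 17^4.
r_3 = 37135 (mod 83521)

Hensel: r_{i+1} = r_i − f(r_i)/f′(r_i) mod 17^{i+2}, where f′(x) = 3x². Iterate:
  r_0 = 7 (mod 17)
  r_1 = 143 (mod 289)
  r_2 = 2744 (mod 4913)
  r_3 = 37135 (mod 83521)
Final: r = 37135 with f(r) ≡ 0 mod 17^4.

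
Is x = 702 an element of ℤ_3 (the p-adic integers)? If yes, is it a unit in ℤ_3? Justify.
x ∈ ℤ_3 but not a unit; v_3(x) = 3 > 0

ℤ_3 = {x ∈ ℚ_3 : v_3(x) ≥ 0} and ℤ_3^× = {x ∈ ℤ_3 : v_3(x) = 0}. Here v_3(702) = v_3(num) − v_3(den) = 3; compare against these criteria.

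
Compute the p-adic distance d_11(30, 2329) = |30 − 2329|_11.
d_11(30, 2329) = 1/121

Step 1 — x − y = 30 − 2329 = -2299. Step 2 — v_11(-2299) = 2 (factor: -2299 = −(11^2 · 19); the sign does not affect v_p). Step 3 — |x − y|_11 = 11^{-2} = 1/121.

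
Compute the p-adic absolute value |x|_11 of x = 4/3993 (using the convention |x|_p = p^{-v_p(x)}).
|4/3993|_11 = 1331

Step 1 — compute v_11(x) by factoring powers of 11 out of the numerator and denominator: v_11(4/3993) = -3. Step 2 — apply |x|_p = p^{-v_p(x)} = 11^{3} = 1331.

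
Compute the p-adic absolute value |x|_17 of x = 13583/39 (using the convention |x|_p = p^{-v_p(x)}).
|13583/39|_17 = 1/289

Step 1 — compute v_17(x) by factoring powers of 17 out of the numerator and denominator: v_17(13583/39) = 2. Step 2 — apply |x|_p = p^{-v_p(x)} = 17^{-2} = 1/289.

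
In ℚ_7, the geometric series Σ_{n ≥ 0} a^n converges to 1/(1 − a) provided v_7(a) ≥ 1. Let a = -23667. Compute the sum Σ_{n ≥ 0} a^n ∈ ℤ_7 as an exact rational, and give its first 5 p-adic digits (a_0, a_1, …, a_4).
Σ a^n = 1/(1 − a) = 1/23668;  first 5 digits = (1, 0, 0, 1, 4)

v_7(a) = 3 ≥ 1, so the series converges in ℤ_7 to 1/(1 − a) = 1/(1 − (-23667)) = 1/23668. Expand this rational in ℤ_7: compute digits iteratively via d_i = x_i mod 7, x_{i+1} = (x_i − d_i)/7. The first 5 digits are (1, 0, 0, 1, 4).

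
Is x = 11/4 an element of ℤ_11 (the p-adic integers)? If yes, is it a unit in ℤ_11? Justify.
x ∈ ℤ_11 but not a unit; v_11(x) = 1 > 0

ℤ_11 = {x ∈ ℚ_11 : v_11(x) ≥ 0} and ℤ_11^× = {x ∈ ℤ_11 : v_11(x) = 0}. Here v_11(11/4) = v_11(num) − v_11(den) = 1; compare against these criteria.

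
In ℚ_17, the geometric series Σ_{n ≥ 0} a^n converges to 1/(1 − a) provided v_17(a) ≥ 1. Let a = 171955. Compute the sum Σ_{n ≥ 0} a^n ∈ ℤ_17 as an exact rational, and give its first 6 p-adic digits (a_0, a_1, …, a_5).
Σ a^n = 1/(1 − a) = -1/171954;  first 6 digits = (1, 0, 0, 1, 2, 0)

v_17(a) = 3 ≥ 1, so the series converges in ℤ_17 to 1/(1 − a) = 1/(1 − 171955) = -1/171954. Expand this rational in ℤ_17: compute digits iteratively via d_i = x_i mod 17, x_{i+1} = (x_i − d_i)/17. The first 6 digits are (1, 0, 0, 1, 2, 0).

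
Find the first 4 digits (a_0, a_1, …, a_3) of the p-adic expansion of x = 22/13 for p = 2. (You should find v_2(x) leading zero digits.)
(a_0, …, a_3) = (0, 1, 1, 1)

v_2(22/13) = 1, so a_0 = ... = a_0 = 0. Factor out: x = 2^1 · u with u = 11/13 a unit in ℤ_2. Expand u iteratively via a_{v+i} = u_i mod 2, u_{i+1} = (u_i − a_{v+i})/2:
  u_0 = 11/13;  a_1 = 1;  u_1 = (u_0 − 1)/2 = -1/13
  u_1 = -1/13;  a_2 = 1;  u_2 = (u_1 − 1)/2 = -7/13
  u_2 = -7/13;  a_3 = 1;  u_3 = (u_2 − 1)/2 = -10/13
Digits: (0, 1, 1, 1).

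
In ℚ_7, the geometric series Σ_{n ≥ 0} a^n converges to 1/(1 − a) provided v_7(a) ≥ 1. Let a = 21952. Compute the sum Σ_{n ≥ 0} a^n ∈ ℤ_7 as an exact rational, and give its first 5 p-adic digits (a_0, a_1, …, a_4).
Σ a^n = 1/(1 − a) = -1/21951;  first 5 digits = (1, 0, 0, 1, 2)

v_7(a) = 3 ≥ 1, so the series converges in ℤ_7 to 1/(1 − a) = 1/(1 − 21952) = -1/21951. Expand this rational in ℤ_7: compute digits iteratively via d_i = x_i mod 7, x_{i+1} = (x_i − d_i)/7. The first 5 digits are (1, 0, 0, 1, 2).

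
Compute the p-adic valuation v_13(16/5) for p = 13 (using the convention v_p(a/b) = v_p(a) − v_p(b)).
v_13(16/5) = 0

Factor powers of 13 from the numerator and denominator of the reduced fraction: 16 = 13^0 · 16 and 5 = 13^0 · 5. Apply v_p(a/b) = v_p(a) − v_p(b): v_13(16/5) = 0 − 0 = 0.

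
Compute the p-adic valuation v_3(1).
v_3(1) = 0

v_3(n) is the largest exponent k such that 3^k divides n. Factor out: 1 = 3^0 · 1. (Sign doesn't affect v_p.) So v_3(1) = 0.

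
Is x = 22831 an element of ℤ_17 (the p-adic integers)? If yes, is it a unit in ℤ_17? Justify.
x ∈ ℤ_17 but not a unit; v_17(x) = 2 > 0

ℤ_17 = {x ∈ ℚ_17 : v_17(x) ≥ 0} and ℤ_17^× = {x ∈ ℤ_17 : v_17(x) = 0}. Here v_17(22831) = v_17(num) − v_17(den) = 2; compare against these criteria.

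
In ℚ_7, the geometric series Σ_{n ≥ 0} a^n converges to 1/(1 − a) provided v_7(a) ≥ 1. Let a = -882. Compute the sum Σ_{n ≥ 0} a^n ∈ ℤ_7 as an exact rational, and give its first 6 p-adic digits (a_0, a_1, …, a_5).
Σ a^n = 1/(1 − a) = 1/883;  first 6 digits = (1, 0, 3, 4, 1, 4)

v_7(a) = 2 ≥ 1, so the series converges in ℤ_7 to 1/(1 − a) = 1/(1 − (-882)) = 1/883. Expand this rational in ℤ_7: compute digits iteratively via d_i = x_i mod 7, x_{i+1} = (x_i − d_i)/7. The first 6 digits are (1, 0, 3, 4, 1, 4).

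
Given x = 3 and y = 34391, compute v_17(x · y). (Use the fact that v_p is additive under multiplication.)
v_17(103173) = 3

v_p(x) = 0 (factor: 3 = 17^0 · 3); v_p(y) = 3 (factor: 34391 = 17^3 · 7). Additivity: v_p(xy) = v_p(x) + v_p(y) = 0 + 3 = 3. (Direct check: xy = 103173 = 17^3 · (21).)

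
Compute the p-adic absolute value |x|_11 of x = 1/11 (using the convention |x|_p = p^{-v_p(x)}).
|1/11|_11 = 11

Step 1 — compute v_11(x) by factoring powers of 11 out of the numerator and denominator: v_11(1/11) = -1. Step 2 — apply |x|_p = p^{-v_p(x)} = 11^{1} = 11.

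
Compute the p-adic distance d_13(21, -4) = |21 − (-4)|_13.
d_13(21, -4) = 1

Step 1 — x − y = 21 − (-4) = 25. Step 2 — v_13(25) = 0 (factor: 25 = (13^0 · 25); the sign does not affect v_p). Step 3 — |x − y|_13 = 13^{0} = 1.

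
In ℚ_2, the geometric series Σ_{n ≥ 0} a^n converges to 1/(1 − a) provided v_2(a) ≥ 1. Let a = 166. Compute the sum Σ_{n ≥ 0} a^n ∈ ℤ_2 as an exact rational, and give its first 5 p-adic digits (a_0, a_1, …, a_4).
Σ a^n = 1/(1 − a) = -1/165;  first 5 digits = (1, 1, 0, 0, 1)

v_2(a) = 1 ≥ 1, so the series converges in ℤ_2 to 1/(1 − a) = 1/(1 − 166) = -1/165. Expand this rational in ℤ_2: compute digits iteratively via d_i = x_i mod 2, x_{i+1} = (x_i − d_i)/2. The first 5 digits are (1, 1, 0, 0, 1).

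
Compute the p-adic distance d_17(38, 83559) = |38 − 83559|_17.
d_17(38, 83559) = 1/83521

Step 1 — x − y = 38 − 83559 = -83521. Step 2 — v_17(-83521) = 4 (factor: -83521 = −(17^4 · 1); the sign does not affect v_p). Step 3 — |x − y|_17 = 17^{-4} = 1/83521.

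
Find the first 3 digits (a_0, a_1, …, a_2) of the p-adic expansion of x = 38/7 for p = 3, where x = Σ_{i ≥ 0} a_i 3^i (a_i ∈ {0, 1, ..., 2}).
(a_0, …, a_2) = (2, 2, 1)

v_3(38/7) = 0 (numerator and denominator both coprime to 3), so x ∈ ℤ_3^×. Compute digits iteratively via a_i = x_i mod 3, x_{i+1} = (x_i − a_i)/3, with x_0 = x:
  x_0 = 38/7;  a_0 = 2;  x_1 = (x_0 − 2)/3 = 8/7
  x_1 = 8/7;  a_1 = 2;  x_2 = (x_1 − 2)/3 = -2/7
  x_2 = -2/7;  a_2 = 1;  x_3 = (x_2 − 1)/3 = -3/7
Digits: (2, 2, 1).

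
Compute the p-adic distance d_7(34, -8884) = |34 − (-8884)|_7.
d_7(34, -8884) = 1/343

Step 1 — x − y = 34 − (-8884) = 8918. Step 2 — v_7(8918) = 3 (factor: 8918 = (7^3 · 26); the sign does not affect v_p). Step 3 — |x − y|_7 = 7^{-3} = 1/343.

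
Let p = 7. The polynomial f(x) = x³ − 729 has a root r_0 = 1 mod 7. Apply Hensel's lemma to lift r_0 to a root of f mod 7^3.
r_2 = 162 (mod 343)

Hensel: r_{i+1} = r_i − f(r_i)/f′(r_i) mod 7^{i+2}, where f′(x) = 3x². Iterate:
  r_0 = 1 (mod 7)
  r_1 = 15 (mod 49)
  r_2 = 162 (mod 343)
Final: r = 162 with f(r) ≡ 0 mod 7^3.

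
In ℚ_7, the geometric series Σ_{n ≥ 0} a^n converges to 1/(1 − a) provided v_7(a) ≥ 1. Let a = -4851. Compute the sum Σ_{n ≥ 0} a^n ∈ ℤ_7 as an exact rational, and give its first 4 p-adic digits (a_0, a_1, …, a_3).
Σ a^n = 1/(1 − a) = 1/4852;  first 4 digits = (1, 0, 6, 6)

v_7(a) = 2 ≥ 1, so the series converges in ℤ_7 to 1/(1 − a) = 1/(1 − (-4851)) = 1/4852. Expand this rational in ℤ_7: compute digits iteratively via d_i = x_i mod 7, x_{i+1} = (x_i − d_i)/7. The first 4 digits are (1, 0, 6, 6).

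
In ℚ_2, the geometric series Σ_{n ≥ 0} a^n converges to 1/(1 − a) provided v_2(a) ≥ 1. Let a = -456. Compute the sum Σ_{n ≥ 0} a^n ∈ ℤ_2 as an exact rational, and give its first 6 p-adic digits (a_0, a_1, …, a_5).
Σ a^n = 1/(1 − a) = 1/457;  first 6 digits = (1, 0, 0, 1, 1, 1)

v_2(a) = 3 ≥ 1, so the series converges in ℤ_2 to 1/(1 − a) = 1/(1 − (-456)) = 1/457. Expand this rational in ℤ_2: compute digits iteratively via d_i = x_i mod 2, x_{i+1} = (x_i − d_i)/2. The first 6 digits are (1, 0, 0, 1, 1, 1).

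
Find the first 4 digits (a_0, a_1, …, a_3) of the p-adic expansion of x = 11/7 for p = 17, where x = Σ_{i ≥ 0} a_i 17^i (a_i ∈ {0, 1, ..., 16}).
(a_0, …, a_3) = (4, 12, 9, 14)

v_17(11/7) = 0 (numerator and denominator both coprime to 17), so x ∈ ℤ_17^×. Compute digits iteratively via a_i = x_i mod 17, x_{i+1} = (x_i − a_i)/17, with x_0 = x:
  x_0 = 11/7;  a_0 = 4;  x_1 = (x_0 − 4)/17 = -1/7
  x_1 = -1/7;  a_1 = 12;  x_2 = (x_1 − 12)/17 = -5/7
  x_2 = -5/7;  a_2 = 9;  x_3 = (x_2 − 9)/17 = -4/7
  x_3 = -4/7;  a_3 = 14;  x_4 = (x_3 − 14)/17 = -6/7
Digits: (4, 12, 9, 14).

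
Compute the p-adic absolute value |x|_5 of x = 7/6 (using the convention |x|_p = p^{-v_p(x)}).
|7/6|_5 = 1

Step 1 — compute v_5(x) by factoring powers of 5 out of the numerator and denominator: v_5(7/6) = 0. Step 2 — apply |x|_p = p^{-v_p(x)} = 5^{0} = 1.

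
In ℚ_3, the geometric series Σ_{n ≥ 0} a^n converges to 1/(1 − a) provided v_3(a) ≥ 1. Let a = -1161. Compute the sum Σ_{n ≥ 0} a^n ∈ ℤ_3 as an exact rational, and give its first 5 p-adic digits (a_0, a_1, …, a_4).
Σ a^n = 1/(1 − a) = 1/1162;  first 5 digits = (1, 0, 0, 2, 0)

v_3(a) = 3 ≥ 1, so the series converges in ℤ_3 to 1/(1 − a) = 1/(1 − (-1161)) = 1/1162. Expand this rational in ℤ_3: compute digits iteratively via d_i = x_i mod 3, x_{i+1} = (x_i − d_i)/3. The first 5 digits are (1, 0, 0, 2, 0).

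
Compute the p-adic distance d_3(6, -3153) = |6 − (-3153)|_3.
d_3(6, -3153) = 1/243

Step 1 — x − y = 6 − (-3153) = 3159. Step 2 — v_3(3159) = 5 (factor: 3159 = (3^5 · 13); the sign does not affect v_p). Step 3 — |x − y|_3 = 3^{-5} = 1/243.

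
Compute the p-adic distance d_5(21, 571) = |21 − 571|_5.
d_5(21, 571) = 1/25

Step 1 — x − y = 21 − 571 = -550. Step 2 — v_5(-550) = 2 (factor: -550 = −(5^2 · 22); the sign does not affect v_p). Step 3 — |x − y|_5 = 5^{-2} = 1/25.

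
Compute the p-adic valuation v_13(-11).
v_13(-11) = 0

v_13(n) is the largest exponent k such that 13^k divides n. Factor out: -11 = -13^0 · 11. (Sign doesn't affect v_p.) So v_13(-11) = 0.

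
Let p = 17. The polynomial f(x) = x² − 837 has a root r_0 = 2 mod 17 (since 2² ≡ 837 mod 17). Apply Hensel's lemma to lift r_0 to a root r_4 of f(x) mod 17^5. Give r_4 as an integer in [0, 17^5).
r_4 = 367746 (mod 1419857)

Hensel's recurrence: r_{i+1} = r_i − f(r_i)·(f′(r_i))^{-1} mod 17^{i+2}, with f′(x) = 2x. Iterate:
  r_0 = 2 (mod 17)
  r_1 = 138 (mod 289)
  r_2 = 4184 (mod 4913)
  r_3 = 33662 (mod 83521)
  r_4 = 367746 (mod 1419857)
Final: r_4 = 367746, and one checks f(r_4) ≡ 0 mod 17^5.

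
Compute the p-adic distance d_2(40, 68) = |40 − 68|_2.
d_2(40, 68) = 1/4

Step 1 — x − y = 40 − 68 = -28. Step 2 — v_2(-28) = 2 (factor: -28 = −(2^2 · 7); the sign does not affect v_p). Step 3 — |x − y|_2 = 2^{-2} = 1/4.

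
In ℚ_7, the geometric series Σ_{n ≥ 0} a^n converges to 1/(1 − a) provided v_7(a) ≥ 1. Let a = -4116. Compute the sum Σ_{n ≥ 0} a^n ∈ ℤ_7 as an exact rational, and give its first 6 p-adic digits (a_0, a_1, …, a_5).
Σ a^n = 1/(1 − a) = 1/4117;  first 6 digits = (1, 0, 0, 2, 5, 6)

v_7(a) = 3 ≥ 1, so the series converges in ℤ_7 to 1/(1 − a) = 1/(1 − (-4116)) = 1/4117. Expand this rational in ℤ_7: compute digits iteratively via d_i = x_i mod 7, x_{i+1} = (x_i − d_i)/7. The first 6 digits are (1, 0, 0, 2, 5, 6).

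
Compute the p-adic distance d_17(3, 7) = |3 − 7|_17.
d_17(3, 7) = 1

Step 1 — x − y = 3 − 7 = -4. Step 2 — v_17(-4) = 0 (factor: -4 = −(17^0 · 4); the sign does not affect v_p). Step 3 — |x − y|_17 = 17^{0} = 1.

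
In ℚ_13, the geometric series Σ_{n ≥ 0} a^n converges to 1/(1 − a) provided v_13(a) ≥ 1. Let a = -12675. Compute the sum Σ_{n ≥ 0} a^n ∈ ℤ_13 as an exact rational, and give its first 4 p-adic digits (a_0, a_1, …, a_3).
Σ a^n = 1/(1 − a) = 1/12676;  first 4 digits = (1, 0, 3, 7)

v_13(a) = 2 ≥ 1, so the series converges in ℤ_13 to 1/(1 − a) = 1/(1 − (-12675)) = 1/12676. Expand this rational in ℤ_13: compute digits iteratively via d_i = x_i mod 13, x_{i+1} = (x_i − d_i)/13. The first 4 digits are (1, 0, 3, 7).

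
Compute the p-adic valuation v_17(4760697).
v_17(4760697) = 4

v_17(n) is the largest exponent k such that 17^k divides n. Factor out: 4760697 = 17^4 · 57. (Sign doesn't affect v_p.) So v_17(4760697) = 4.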